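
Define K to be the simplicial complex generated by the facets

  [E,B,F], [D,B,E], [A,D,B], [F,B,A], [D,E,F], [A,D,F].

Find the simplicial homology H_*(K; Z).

H_0 = Z,  H_1 = 0,  H_2 = Z.

Take the total order A < B < D < E < F on the vertex set. Then K (dimension 2) consists of the simplices:

  0-simplices (5): A, B, D, E, F
  1-simplices (9): AB, AD, AF, BD, BE, BF, DE, DF, EF
  2-simplices (6): ABD, ABF, ADF, BDE, BEF, DEF

so the chain groups are C_0 ≅ Z^5, C_1 ≅ Z^9, C_2 ≅ Z^6.

∂_1: C_1 → C_0 maps an edge to its endpoints' difference, ∂[p,q] = q − p.
This gives a 5×9 integer matrix of rank 4; reducing to Smith normal form yields diagonal entries (1,1,1,1).

Boundary ∂_2: C_2 → C_1 maps a triangle to the signed sum of its edges. For instance
  ∂ABF = BF − AF + AB,
  ∂ADF = DF − AF + AD.
As a 9×6 matrix over Z this has rank 5, with invariant factors (1,1,1,1,1).

From H_k ≅ ker(∂_k) / im(∂_{k+1}) we obtain:

  H_0: rank C_0 − rank ∂_1 = 5 − 4 = 1, and the invariant factors of ∂_1 are all 1, so H_0 ≅ Z.
  H_1: rank ker ∂_1 − rank ∂_2 = (9 − 4) − 5 = 0, and the invariant factors of ∂_2 are all 1, so H_1 ≅ 0.
  H_2: rank ker ∂_2 − rank ∂_3 = (6 − 5) − 0 = 1, and there is no ∂_3, so H_2 ≅ Z.

As a check, the Euler characteristic is 5 − 9 + 6 = 2, which agrees with 1 − 0 + 1 = 2.
(K is a triangulation of the 2-sphere S^2.)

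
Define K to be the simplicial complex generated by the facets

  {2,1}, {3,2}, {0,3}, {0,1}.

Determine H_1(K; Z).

H_1 ≅ Z.

K has 4 vertices, 4 edges.
rank ∂_1 = 3, rank ∂_2 = 0 ⇒ b_1 = 4 − 3 − 0 = 1. So H_1 = Z.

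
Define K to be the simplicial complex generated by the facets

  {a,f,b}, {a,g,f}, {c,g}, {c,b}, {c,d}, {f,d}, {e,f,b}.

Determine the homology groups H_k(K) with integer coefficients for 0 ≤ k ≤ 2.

H_0 ≅ Z,  H_1 ≅ Z^2,  H_2 = 0.

Take the total order a < b < c < d < e < f < g on the vertex set. Then K (dimension 2) consists of the simplices:

  0-simplices (7): a, b, c, d, e, f, g
  1-simplices (11): ab, af, ag, bc, be, bf, cd, cg, df, ef, fg
  2-simplices (3): abf, afg, bef

giving chain groups C_0 ≅ Z^7, C_1 ≅ Z^11, C_2 ≅ Z^3.

Boundary ∂_1: C_1 → C_0 sends each edge [p,q] (with p < q) to q − p.
This gives a 7×11 integer matrix of rank 6; reducing to Smith normal form yields diagonal entries (1,1,1,1,1,1).

The boundary map ∂_2: C_2 → C_1 acts by ∂[p,q,r] = [q,r] − [p,r] + [p,q]. For instance
  ∂bef = ef − bf + be,
  ∂abf = bf − af + ab.
This gives a 11×3 integer matrix of rank 3; reducing to Smith normal form yields diagonal entries (1,1,1).

From H_k ≅ ker(∂_k) / im(∂_{k+1}) we obtain:

  H_0: rank C_0 − rank ∂_1 = 7 − 6 = 1, and the invariant factors of ∂_1 are all 1, so H_0 = Z.
  H_1: rank ker ∂_1 − rank ∂_2 = (11 − 6) − 3 = 2, and the invariant factors of ∂_2 are all 1, so H_1 = Z^2.
  H_2: rank ker ∂_2 − rank ∂_3 = (3 − 3) − 0 = 0, and there is no ∂_3, so H_2 = 0.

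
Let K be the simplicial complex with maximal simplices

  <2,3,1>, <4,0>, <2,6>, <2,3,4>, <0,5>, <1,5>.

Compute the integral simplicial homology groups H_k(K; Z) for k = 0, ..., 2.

Order the vertices as 0 < 1 < 2 < 3 < 4 < 5 < 6. Listing each simplex with vertices in this order, K has dimension 2 with simplices:

  0-simplices (7): [0], [1], [2], [3], [4], [5], [6]
  1-simplices (9): [0,4], [0,5], [1,2], [1,3], [1,5], [2,3], [2,4], [2,6], [3,4]
  2-simplices (2): [1,2,3], [2,3,4]

so the chain groups are C_0 ≅ Z^7, C_1 ≅ Z^9, C_2 ≅ Z^2.

∂_1: C_1 → C_0 is given by ∂[p,q] = [q] − [p]. For instance
  ∂[2,3] = [3] − [2].
This gives a 7×9 integer matrix of rank 6; reducing to Smith normal form yields diagonal entries (1,1,1,1,1,1).

∂_2: C_2 → C_1 maps a triangle to the signed sum of its edges. For instance
  ∂[1,2,3] = [2,3] − [1,3] + [1,2],
  ∂[2,3,4] = [3,4] − [2,4] + [2,3].
The resulting 9×2 matrix has rank 2, and its Smith normal form has invariant factors (1,1).

Reading off H_k = ker ∂_k / im ∂_{k+1}:

  H_0: rank C_0 − rank ∂_1 = 7 − 6 = 1, and the invariant factors of ∂_1 are all 1, so H_0 ≅ Z.
  H_1: rank ker ∂_1 − rank ∂_2 = (9 − 6) − 2 = 1, and the invariant factors of ∂_2 are all 1, so H_1 ≅ Z.
  H_2: rank ker ∂_2 − rank ∂_3 = (2 − 2) − 0 = 0, and there is no ∂_3, so H_2 ≅ 0.

H_0 ≅ Z,  H_1 ≅ Z,  H_2 = 0.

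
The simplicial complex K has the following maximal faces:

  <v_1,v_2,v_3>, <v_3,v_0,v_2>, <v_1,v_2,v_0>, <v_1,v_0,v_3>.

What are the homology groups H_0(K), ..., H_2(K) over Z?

Fix the vertex order v_0 < v_1 < v_2 < v_3 and write every simplex with vertices in increasing order. Then dim K = 2 and the simplices of K are:

  0-simplices (4): [v_0], [v_1], [v_2], [v_3]
  1-simplices (6): [v_0,v_1], [v_0,v_2], [v_0,v_3], [v_1,v_2], [v_1,v_3], [v_2,v_3]
  2-simplices (4): [v_0,v_1,v_2], [v_0,v_1,v_3], [v_0,v_2,v_3], [v_1,v_2,v_3]

so the chain groups are C_0 ≅ Z^4, C_1 ≅ Z^6, C_2 ≅ Z^4.

∂_1: C_1 → C_0 sends each edge [p,q] (with p < q) to q − p. For instance
  ∂[v_0,v_3] = [v_3] − [v_0].
This gives a 4×6 integer matrix of rank 3; reducing to Smith normal form yields diagonal entries (1,1,1).

∂_2: C_2 → C_1 acts by ∂[p,q,r] = [q,r] − [p,r] + [p,q]. For instance
  ∂[v_0,v_1,v_2] = [v_1,v_2] − [v_0,v_2] + [v_0,v_1],
  ∂[v_0,v_1,v_3] = [v_1,v_3] − [v_0,v_3] + [v_0,v_1].
This gives a 6×4 integer matrix of rank 3; reducing to Smith normal form yields diagonal entries (1,1,1).

Computing H_k = (kernel of ∂_k) / (image of ∂_{k+1}):

  H_0: rank C_0 − rank ∂_1 = 4 − 3 = 1, and the invariant factors of ∂_1 are all 1, so H_0 ≅ Z.
  H_1: rank ker ∂_1 − rank ∂_2 = (6 − 3) − 3 = 0, and the invariant factors of ∂_2 are all 1, so H_1 ≅ 0.
  H_2: rank ker ∂_2 − rank ∂_3 = (4 − 3) − 0 = 1, and there is no ∂_3, so H_2 ≅ Z.

H_0 = Z,  H_1 = 0,  H_2 = Z.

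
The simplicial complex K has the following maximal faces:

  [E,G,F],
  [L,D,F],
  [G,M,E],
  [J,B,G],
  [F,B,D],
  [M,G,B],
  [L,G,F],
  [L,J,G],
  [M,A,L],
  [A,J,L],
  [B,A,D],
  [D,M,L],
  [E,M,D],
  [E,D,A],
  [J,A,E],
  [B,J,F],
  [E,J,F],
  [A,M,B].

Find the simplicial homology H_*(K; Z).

Fix the vertex order A < B < D < E < F < G < J < L < M and write every simplex with vertices in increasing order. Then dim K = 2 and the simplices of K are:

  0-simplices (9): A, B, D, E, F, G, J, L, M
  1-simplices (27): AB, AD, AE, AJ, AL, AM, BD, BF, BG, BJ, BM, DE, DF, DL, DM, EF, EG, EJ, EM, FG, FJ, FL, GJ, GL, GM, JL, LM
  2-simplices (18): ABD, ABM, ADE, AEJ, AJL, ALM, BDF, BFJ, BGJ, BGM, DEM, DFL, DLM, EFG, EFJ, EGM, FGL, GJL

so the chain groups are C_0 ≅ Z^9, C_1 ≅ Z^27, C_2 ≅ Z^18.

The boundary map ∂_1: C_1 → C_0 is given by ∂[p,q] = [q] − [p]. For instance
  ∂BM = M − B.
This gives a 9×27 integer matrix of rank 8; reducing to Smith normal form yields diagonal entries (1,1,1,1,1,1,1,1).

The boundary map ∂_2: C_2 → C_1 sends each 2-simplex [p,q,r] to [q,r] − [p,r] + [p,q]. For instance
  ∂EFG = FG − EG + EF,
  ∂EGM = GM − EM + EG.
As a 27×18 matrix over Z this has rank 18, with invariant factors (1,1,1,1,1,1,1,1,1,1,1,1,1,1,1,1,1,2).

Reading off H_k = ker ∂_k / im ∂_{k+1}:

  H_0: rank C_0 − rank ∂_1 = 9 − 8 = 1, and the invariant factors of ∂_1 are all 1, so H_0 ≅ Z.
  H_1: rank ker ∂_1 − rank ∂_2 = (27 − 8) − 18 = 1, and ∂_2 has invariant factor 2 > 1, so H_1 ≅ Z × Z/2.
  H_2: rank ker ∂_2 − rank ∂_3 = (18 − 18) − 0 = 0, and there is no ∂_3, so H_2 ≅ 0.

As a check, the Euler characteristic is 9 − 27 + 18 = 0, which agrees with 1 − 1 + 0 = 0.

H_0 = Z,  H_1 = Z × Z/2,  H_2 = 0.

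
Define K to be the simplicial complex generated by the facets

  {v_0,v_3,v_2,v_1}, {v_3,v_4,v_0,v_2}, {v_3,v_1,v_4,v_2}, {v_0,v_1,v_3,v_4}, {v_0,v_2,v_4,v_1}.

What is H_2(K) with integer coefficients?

H_2 = 0.

We work with the vertex ordering v_0 < v_1 < v_2 < v_3 < v_4. The simplices of K, each written with vertices in increasing order, are:

  0-simplices (5): [v_0], [v_1], [v_2], [v_3], [v_4]
  1-simplices (10): [v_0,v_1], [v_0,v_2], [v_0,v_3], [v_0,v_4], [v_1,v_2], [v_1,v_3], [v_1,v_4], [v_2,v_3], [v_2,v_4], [v_3,v_4]
  2-simplices (10): [v_0,v_1,v_2], [v_0,v_1,v_3], [v_0,v_1,v_4], [v_0,v_2,v_3], [v_0,v_2,v_4], [v_0,v_3,v_4], [v_1,v_2,v_3], [v_1,v_2,v_4], [v_1,v_3,v_4], [v_2,v_3,v_4]
  3-simplices (5): [v_0,v_1,v_2,v_3], [v_0,v_1,v_2,v_4], [v_0,v_1,v_3,v_4], [v_0,v_2,v_3,v_4], [v_1,v_2,v_3,v_4]

so the chain groups are C_0 ≅ Z^5, C_1 ≅ Z^10, C_2 ≅ Z^10, C_3 ≅ Z^5.

Boundary ∂_1: C_1 → C_0 maps an edge to its endpoints' difference, ∂[p,q] = q − p. For instance
  ∂[v_1,v_2] = [v_2] − [v_1].
This gives a 5×10 integer matrix of rank 4; reducing to Smith normal form yields diagonal entries (1,1,1,1).

The boundary map ∂_2: C_2 → C_1 acts by ∂[p,q,r] = [q,r] − [p,r] + [p,q]. For instance
  ∂[v_1,v_2,v_4] = [v_2,v_4] − [v_1,v_4] + [v_1,v_2],
  ∂[v_1,v_3,v_4] = [v_3,v_4] − [v_1,v_4] + [v_1,v_3].
This gives a 10×10 integer matrix of rank 6; reducing to Smith normal form yields diagonal entries (1,1,1,1,1,1).

Boundary ∂_3: C_3 → C_2 sends each 3-simplex σ to the alternating sum Σ_i (−1)^i (σ with its i-th vertex removed). For instance
  ∂[v_0,v_2,v_3,v_4] = [v_2,v_3,v_4] − [v_0,v_3,v_4] + [v_0,v_2,v_4] − [v_0,v_2,v_3],
  ∂[v_1,v_2,v_3,v_4] = [v_2,v_3,v_4] − [v_1,v_3,v_4] + [v_1,v_2,v_4] − [v_1,v_2,v_3].
The 10×5 boundary matrix has rank 4 and Smith normal form diag(1,1,1,1).

Now H_k = ker ∂_k / im ∂_{k+1}, so:

  H_2: rank ker ∂_2 − rank ∂_3 = (10 − 6) − 4 = 0, and the invariant factors of ∂_3 are all 1, so H_2 = 0.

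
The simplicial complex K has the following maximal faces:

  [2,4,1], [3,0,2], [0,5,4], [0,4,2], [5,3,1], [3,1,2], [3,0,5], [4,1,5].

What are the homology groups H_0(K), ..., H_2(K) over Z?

Order the vertices as 0 < 1 < 2 < 3 < 4 < 5. Listing each simplex with vertices in this order, K has dimension 2 with simplices:

  0-simplices (6): [0], [1], [2], [3], [4], [5]
  1-simplices (12): [0,2], [0,3], [0,4], [0,5], [1,2], [1,3], [1,4], [1,5], [2,3], [2,4], [3,5], [4,5]
  2-simplices (8): [0,2,3], [0,2,4], [0,3,5], [0,4,5], [1,2,3], [1,2,4], [1,3,5], [1,4,5]

so the chain groups are C_0 ≅ Z^6, C_1 ≅ Z^12, C_2 ≅ Z^8.

The boundary map ∂_1: C_1 → C_0 is given by ∂[p,q] = [q] − [p]. For instance
  ∂[0,5] = [5] − [0].
The resulting 6×12 matrix has rank 5, and its Smith normal form has invariant factors (1,1,1,1,1).

∂_2: C_2 → C_1 acts by ∂[p,q,r] = [q,r] − [p,r] + [p,q]. For instance
  ∂[1,3,5] = [3,5] − [1,5] + [1,3],
  ∂[1,2,4] = [2,4] − [1,4] + [1,2].
As a 12×8 matrix over Z this has rank 7, with invariant factors (1,1,1,1,1,1,1).

Reading off H_k = ker ∂_k / im ∂_{k+1}:

  H_0: rank C_0 − rank ∂_1 = 6 − 5 = 1, and the invariant factors of ∂_1 are all 1, so H_0 ≅ Z.
  H_1: rank ker ∂_1 − rank ∂_2 = (12 − 5) − 7 = 0, and the invariant factors of ∂_2 are all 1, so H_1 ≅ 0.
  H_2: rank ker ∂_2 − rank ∂_3 = (8 − 7) − 0 = 1, and there is no ∂_3, so H_2 ≅ Z.

(K is a triangulation of the 2-sphere S^2.)

H_0 = Z,  H_1 = 0,  H_2 = Z.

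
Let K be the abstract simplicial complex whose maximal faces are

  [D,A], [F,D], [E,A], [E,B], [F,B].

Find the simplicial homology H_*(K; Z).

H_0 = Z,  H_1 = Z.

We work with the vertex ordering A < B < D < E < F. The simplices of K, each written with vertices in increasing order, are:

  0-simplices (5): A, B, D, E, F
  1-simplices (5): AD, AE, BE, BF, DF

so the chain groups are C_0 ≅ Z^5, C_1 ≅ Z^5.

∂_1: C_1 → C_0 maps an edge to its endpoints' difference, ∂[p,q] = q − p. For instance
  ∂DF = F − D.
The resulting 5×5 matrix has rank 4, and its Smith normal form has invariant factors (1,1,1,1).

Reading off H_k = ker ∂_k / im ∂_{k+1}:

  H_0: rank C_0 − rank ∂_1 = 5 − 4 = 1, and the invariant factors of ∂_1 are all 1, so H_0 = Z.
  H_1: rank ker ∂_1 − rank ∂_2 = (5 − 4) − 0 = 1, and there is no ∂_2, so H_1 = Z.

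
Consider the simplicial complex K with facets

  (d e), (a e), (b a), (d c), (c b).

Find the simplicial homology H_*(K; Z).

H_0 ≅ Z,  H_1 ≅ Z.

K has 5 vertices, 5 edges.
rank ∂_0 = 0, rank ∂_1 = 4 ⇒ b_0 = 5 − 0 − 4 = 1; all invariant factors of ∂_1 are 1 so no torsion. So H_0 = Z.
rank ∂_1 = 4, rank ∂_2 = 0 ⇒ b_1 = 5 − 4 − 0 = 1. So H_1 = Z.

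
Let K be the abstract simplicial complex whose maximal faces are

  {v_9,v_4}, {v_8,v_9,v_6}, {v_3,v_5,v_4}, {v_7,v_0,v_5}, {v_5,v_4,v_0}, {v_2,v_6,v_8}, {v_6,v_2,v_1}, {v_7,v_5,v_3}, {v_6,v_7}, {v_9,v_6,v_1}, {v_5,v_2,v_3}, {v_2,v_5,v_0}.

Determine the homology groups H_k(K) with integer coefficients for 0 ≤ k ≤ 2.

Take the total order v_0 < v_1 < v_2 < v_3 < v_4 < v_5 < v_6 < v_7 < v_8 < v_9 on the vertex set. Then K (dimension 2) consists of the simplices:

  0-simplices (10): [v_0], [v_1], [v_2], [v_3], [v_4], [v_5], [v_6], [v_7], [v_8], [v_9]
  1-simplices (21): (21 of them)
  2-simplices (10): [v_0,v_2,v_5], [v_0,v_4,v_5], [v_0,v_5,v_7], [v_1,v_2,v_6], [v_1,v_6,v_9], [v_2,v_3,v_5], [v_2,v_6,v_8], [v_3,v_4,v_5], [v_3,v_5,v_7], [v_6,v_8,v_9]

Hence C_0 ≅ Z^10, C_1 ≅ Z^21, C_2 ≅ Z^10.

The boundary map ∂_1: C_1 → C_0 sends each edge [p,q] (with p < q) to q − p. For instance
  ∂[v_3,v_5] = [v_5] − [v_3].
As a 10×21 matrix over Z this has rank 9, with invariant factors (1,1,1,1,1,1,1,1,1).

∂_2: C_2 → C_1 maps a triangle to the signed sum of its edges. For instance
  ∂[v_0,v_2,v_5] = [v_2,v_5] − [v_0,v_5] + [v_0,v_2],
  ∂[v_3,v_4,v_5] = [v_4,v_5] − [v_3,v_5] + [v_3,v_4].
The 21×10 boundary matrix has rank 10 and Smith normal form diag(1,1,1,1,1,1,1,1,1,1).

Reading off H_k = ker ∂_k / im ∂_{k+1}:

  H_0: rank C_0 − rank ∂_1 = 10 − 9 = 1, and the invariant factors of ∂_1 are all 1, so H_0 = Z.
  H_1: rank ker ∂_1 − rank ∂_2 = (21 − 9) − 10 = 2, and the invariant factors of ∂_2 are all 1, so H_1 = Z^2.
  H_2: rank ker ∂_2 − rank ∂_3 = (10 − 10) − 0 = 0, and there is no ∂_3, so H_2 = 0.

As a check, the Euler characteristic is 10 − 21 + 10 = -1, which agrees with 1 − 2 + 0 = -1.

H_0 = Z,  H_1 = Z^2,  H_2 = 0.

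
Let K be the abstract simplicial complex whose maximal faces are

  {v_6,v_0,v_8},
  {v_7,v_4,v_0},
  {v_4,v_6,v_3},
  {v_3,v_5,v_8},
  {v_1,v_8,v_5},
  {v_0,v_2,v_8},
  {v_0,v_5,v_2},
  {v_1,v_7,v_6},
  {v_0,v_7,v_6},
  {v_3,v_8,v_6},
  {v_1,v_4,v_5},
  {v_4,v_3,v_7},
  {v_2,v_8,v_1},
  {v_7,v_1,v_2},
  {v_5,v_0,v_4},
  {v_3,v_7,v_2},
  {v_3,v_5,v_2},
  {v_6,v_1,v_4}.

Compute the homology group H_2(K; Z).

H_2 ≅ 0.

We work with the vertex ordering v_0 < v_1 < v_2 < v_3 < v_4 < v_5 < v_6 < v_7 < v_8. The simplices of K, each written with vertices in increasing order, are:

  0-simplices (9): [v_0], [v_1], [v_2], [v_3], [v_4], [v_5], [v_6], [v_7], [v_8]
  1-simplices (27): (27 of them)
  2-simplices (18): (18 of them)

Hence C_0 ≅ Z^9, C_1 ≅ Z^27, C_2 ≅ Z^18.

Boundary ∂_1: C_1 → C_0 sends each edge [p,q] (with p < q) to q − p. For instance
  ∂[v_3,v_8] = [v_8] − [v_3].
The resulting 9×27 matrix has rank 8, and its Smith normal form has invariant factors (1,1,1,1,1,1,1,1).

∂_2: C_2 → C_1 acts by ∂[p,q,r] = [q,r] − [p,r] + [p,q]. For instance
  ∂[v_1,v_2,v_7] = [v_2,v_7] − [v_1,v_7] + [v_1,v_2],
  ∂[v_0,v_6,v_8] = [v_6,v_8] − [v_0,v_8] + [v_0,v_6].
The resulting 27×18 matrix has rank 18, and its Smith normal form has invariant factors (1,1,1,1,1,1,1,1,1,1,1,1,1,1,1,1,1,2).

Now H_k = ker ∂_k / im ∂_{k+1}, so:

  H_2: rank ker ∂_2 − rank ∂_3 = (18 − 18) − 0 = 0, and there is no ∂_3, so H_2 ≅ 0.

(K is a triangulation of the Klein bottle.)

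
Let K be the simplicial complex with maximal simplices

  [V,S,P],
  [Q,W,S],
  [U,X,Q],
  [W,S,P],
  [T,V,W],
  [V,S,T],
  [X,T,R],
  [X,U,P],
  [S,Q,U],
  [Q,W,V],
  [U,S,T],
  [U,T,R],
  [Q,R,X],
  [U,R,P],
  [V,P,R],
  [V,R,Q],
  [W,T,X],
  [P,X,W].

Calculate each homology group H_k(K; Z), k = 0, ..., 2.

H_0 = Z,  H_1 = Z ⊕ Z/2,  H_2 = 0.

Order the vertices as P < Q < R < S < T < U < V < W < X. Listing each simplex with vertices in this order, K has dimension 2 with simplices:

  0-simplices (9): P, Q, R, S, T, U, V, W, X
  1-simplices (27): PR, PS, PU, PV, PW, PX, QR, QS, QU, QV, QW, QX, RT, RU, RV, RX, ST, SU, SV, SW, TU, TV, TW, TX, UX, VW, WX
  2-simplices (18): PRU, PRV, PSV, PSW, PUX, PWX, QRV, QRX, QSU, QSW, QUX, QVW, RTU, RTX, STU, STV, TVW, TWX

Hence C_0 ≅ Z^9, C_1 ≅ Z^27, C_2 ≅ Z^18.

∂_1: C_1 → C_0 maps an edge to its endpoints' difference, ∂[p,q] = q − p.
As a 9×27 matrix over Z this has rank 8, with invariant factors (1,1,1,1,1,1,1,1).

∂_2: C_2 → C_1 sends each 2-simplex [p,q,r] to [q,r] − [p,r] + [p,q]. For instance
  ∂PRU = RU − PU + PR,
  ∂RTU = TU − RU + RT.
The 27×18 boundary matrix has rank 18 and Smith normal form diag(1,1,1,1,1,1,1,1,1,1,1,1,1,1,1,1,1,2).

From H_k ≅ ker(∂_k) / im(∂_{k+1}) we obtain:

  H_0: rank C_0 − rank ∂_1 = 9 − 8 = 1, and the invariant factors of ∂_1 are all 1, so H_0 = Z.
  H_1: rank ker ∂_1 − rank ∂_2 = (27 − 8) − 18 = 1, and ∂_2 has invariant factor 2 > 1, so H_1 = Z ⊕ Z/2.
  H_2: rank ker ∂_2 − rank ∂_3 = (18 − 18) − 0 = 0, and there is no ∂_3, so H_2 = 0.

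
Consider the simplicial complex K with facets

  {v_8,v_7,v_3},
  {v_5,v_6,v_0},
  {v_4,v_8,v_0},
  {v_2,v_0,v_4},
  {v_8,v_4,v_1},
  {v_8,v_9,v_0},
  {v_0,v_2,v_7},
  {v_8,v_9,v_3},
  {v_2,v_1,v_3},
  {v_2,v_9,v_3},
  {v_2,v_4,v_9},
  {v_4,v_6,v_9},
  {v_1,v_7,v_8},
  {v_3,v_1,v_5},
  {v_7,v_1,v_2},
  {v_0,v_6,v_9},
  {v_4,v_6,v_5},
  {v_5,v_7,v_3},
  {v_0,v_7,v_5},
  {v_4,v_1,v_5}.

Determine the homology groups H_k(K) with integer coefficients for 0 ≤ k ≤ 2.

Take the total order v_0 < v_1 < v_2 < v_3 < v_4 < v_5 < v_6 < v_7 < v_8 < v_9 on the vertex set. Then K (dimension 2) consists of the simplices:

  0-simplices (10): [v_0], [v_1], [v_2], [v_3], [v_4], [v_5], [v_6], [v_7], [v_8], [v_9]
  1-simplices (30): (30 of them)
  2-simplices (20): (20 of them)

giving chain groups C_0 ≅ Z^10, C_1 ≅ Z^30, C_2 ≅ Z^20.

Boundary ∂_1: C_1 → C_0 maps an edge to its endpoints' difference, ∂[p,q] = q − p. For instance
  ∂[v_1,v_5] = [v_5] − [v_1].
This gives a 10×30 integer matrix of rank 9; reducing to Smith normal form yields diagonal entries (1,1,1,1,1,1,1,1,1).

Boundary ∂_2: C_2 → C_1 acts by ∂[p,q,r] = [q,r] − [p,r] + [p,q]. For instance
  ∂[v_3,v_7,v_8] = [v_7,v_8] − [v_3,v_8] + [v_3,v_7],
  ∂[v_1,v_4,v_8] = [v_4,v_8] − [v_1,v_8] + [v_1,v_4].
As a 30×20 matrix over Z this has rank 20, with invariant factors (1,1,1,1,1,1,1,1,1,1,1,1,1,1,1,1,1,1,1,2).

Now H_k = ker ∂_k / im ∂_{k+1}, so:

  H_0: rank C_0 − rank ∂_1 = 10 − 9 = 1, and the invariant factors of ∂_1 are all 1, so H_0 = Z.
  H_1: rank ker ∂_1 − rank ∂_2 = (30 − 9) − 20 = 1, and ∂_2 has invariant factor 2 > 1, so H_1 = Z ⊕ Z_2.
  H_2: rank ker ∂_2 − rank ∂_3 = (20 − 20) − 0 = 0, and there is no ∂_3, so H_2 = 0.

H_0 ≅ Z,  H_1 ≅ Z ⊕ Z_2,  H_2 = 0.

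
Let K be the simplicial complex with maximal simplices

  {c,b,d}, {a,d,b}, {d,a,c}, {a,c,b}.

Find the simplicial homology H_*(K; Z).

H_0 ≅ Z,  H_1 = 0,  H_2 ≅ Z.

Take the total order a < b < c < d on the vertex set. Then K (dimension 2) consists of the simplices:

  0-simplices (4): a, b, c, d
  1-simplices (6): ab, ac, ad, bc, bd, cd
  2-simplices (4): abc, abd, acd, bcd

Hence C_0 ≅ Z^4, C_1 ≅ Z^6, C_2 ≅ Z^4.

∂_1: C_1 → C_0 is given by ∂[p,q] = [q] − [p]. For instance
  ∂bd = d − b.
The resulting 4×6 matrix has rank 3, and its Smith normal form has invariant factors (1,1,1).

The boundary map ∂_2: C_2 → C_1 sends each 2-simplex [p,q,r] to [q,r] − [p,r] + [p,q]. For instance
  ∂abd = bd − ad + ab,
  ∂acd = cd − ad + ac.
As a 6×4 matrix over Z this has rank 3, with invariant factors (1,1,1).

From H_k ≅ ker(∂_k) / im(∂_{k+1}) we obtain:

  H_0: rank C_0 − rank ∂_1 = 4 − 3 = 1, and the invariant factors of ∂_1 are all 1, so H_0 ≅ Z.
  H_1: rank ker ∂_1 − rank ∂_2 = (6 − 3) − 3 = 0, and the invariant factors of ∂_2 are all 1, so H_1 ≅ 0.
  H_2: rank ker ∂_2 − rank ∂_3 = (4 − 3) − 0 = 1, and there is no ∂_3, so H_2 ≅ Z.

As a check, the Euler characteristic is 4 − 6 + 4 = 2, which agrees with 1 − 0 + 1 = 2.
(K is a triangulation of the 2-sphere S^2.)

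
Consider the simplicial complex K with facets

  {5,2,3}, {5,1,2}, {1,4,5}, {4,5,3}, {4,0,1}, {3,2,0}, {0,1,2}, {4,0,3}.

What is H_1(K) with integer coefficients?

H_1 ≅ 0.

Take the total order 0 < 1 < 2 < 3 < 4 < 5 on the vertex set. Then K (dimension 2) consists of the simplices:

  0-simplices (6): [0], [1], [2], [3], [4], [5]
  1-simplices (12): [0,1], [0,2], [0,3], [0,4], [1,2], [1,4], [1,5], [2,3], [2,5], [3,4], [3,5], [4,5]
  2-simplices (8): [0,1,2], [0,1,4], [0,2,3], [0,3,4], [1,2,5], [1,4,5], [2,3,5], [3,4,5]

so the chain groups are C_0 ≅ Z^6, C_1 ≅ Z^12, C_2 ≅ Z^8.

Boundary ∂_1: C_1 → C_0 maps an edge to its endpoints' difference, ∂[p,q] = q − p. For instance
  ∂[1,2] = [2] − [1].
This gives a 6×12 integer matrix of rank 5; reducing to Smith normal form yields diagonal entries (1,1,1,1,1).

The boundary map ∂_2: C_2 → C_1 maps a triangle to the signed sum of its edges. For instance
  ∂[0,3,4] = [3,4] − [0,4] + [0,3],
  ∂[1,2,5] = [2,5] − [1,5] + [1,2].
The resulting 12×8 matrix has rank 7, and its Smith normal form has invariant factors (1,1,1,1,1,1,1).

Reading off H_k = ker ∂_k / im ∂_{k+1}:

  H_1: rank ker ∂_1 − rank ∂_2 = (12 − 5) − 7 = 0, and the invariant factors of ∂_2 are all 1, so H_1 = 0.

(K is a triangulation of the 2-sphere S^2.)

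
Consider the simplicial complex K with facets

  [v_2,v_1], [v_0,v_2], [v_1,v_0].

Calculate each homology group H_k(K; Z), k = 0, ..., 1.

We work with the vertex ordering v_0 < v_1 < v_2. The simplices of K, each written with vertices in increasing order, are:

  0-simplices (3): [v_0], [v_1], [v_2]
  1-simplices (3): [v_0,v_1], [v_0,v_2], [v_1,v_2]

so the chain groups are C_0 ≅ Z^3, C_1 ≅ Z^3.

The boundary map ∂_1: C_1 → C_0 maps an edge to its endpoints' difference, ∂[p,q] = q − p.
As a 3×3 matrix over Z this has rank 2, with invariant factors (1,1).

Reading off H_k = ker ∂_k / im ∂_{k+1}:

  H_0: rank C_0 − rank ∂_1 = 3 − 2 = 1, and the invariant factors of ∂_1 are all 1, so H_0 = Z.
  H_1: rank ker ∂_1 − rank ∂_2 = (3 − 2) − 0 = 1, and there is no ∂_2, so H_1 = Z.

As a check, the Euler characteristic is 3 − 3 = 0, which agrees with 1 − 1 = 0.

H_0 ≅ Z,  H_1 ≅ Z.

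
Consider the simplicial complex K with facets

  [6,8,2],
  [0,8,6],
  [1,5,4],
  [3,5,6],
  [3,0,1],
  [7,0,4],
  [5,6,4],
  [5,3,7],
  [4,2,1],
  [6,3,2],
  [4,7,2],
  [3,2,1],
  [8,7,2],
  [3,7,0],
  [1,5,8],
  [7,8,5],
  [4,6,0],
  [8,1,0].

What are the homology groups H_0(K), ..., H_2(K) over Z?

We work with the vertex ordering 0 < 1 < 2 < 3 < 4 < 5 < 6 < 7 < 8. The simplices of K, each written with vertices in increasing order, are:

  0-simplices (9): [0], [1], [2], [3], [4], [5], [6], [7], [8]
  1-simplices (27): (27 of them)
  2-simplices (18): [0,1,3], [0,1,8], [0,3,7], [0,4,6], [0,4,7], [0,6,8], [1,2,3], [1,2,4], [1,4,5], [1,5,8], [2,3,6], [2,4,7], [2,6,8], [2,7,8], [3,5,6], [3,5,7], [4,5,6], [5,7,8]

Hence C_0 ≅ Z^9, C_1 ≅ Z^27, C_2 ≅ Z^18.

∂_1: C_1 → C_0 maps an edge to its endpoints' difference, ∂[p,q] = q − p.
The 9×27 boundary matrix has rank 8 and Smith normal form diag(1,1,1,1,1,1,1,1).

∂_2: C_2 → C_1 acts by ∂[p,q,r] = [q,r] − [p,r] + [p,q]. For instance
  ∂[0,4,6] = [4,6] − [0,6] + [0,4],
  ∂[4,5,6] = [5,6] − [4,6] + [4,5].
This gives a 27×18 integer matrix of rank 17; reducing to Smith normal form yields diagonal entries (1,1,1,1,1,1,1,1,1,1,1,1,1,1,1,1,1).

Computing H_k = (kernel of ∂_k) / (image of ∂_{k+1}):

  H_0: rank C_0 − rank ∂_1 = 9 − 8 = 1, and the invariant factors of ∂_1 are all 1, so H_0 = Z.
  H_1: rank ker ∂_1 − rank ∂_2 = (27 − 8) − 17 = 2, and the invariant factors of ∂_2 are all 1, so H_1 = Z^2.
  H_2: rank ker ∂_2 − rank ∂_3 = (18 − 17) − 0 = 1, and there is no ∂_3, so H_2 = Z.

H_0 ≅ Z,  H_1 ≅ Z^2,  H_2 ≅ Z.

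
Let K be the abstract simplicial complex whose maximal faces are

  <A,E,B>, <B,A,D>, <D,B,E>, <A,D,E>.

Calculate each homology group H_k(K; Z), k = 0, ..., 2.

Order the vertices as A < B < D < E. Listing each simplex with vertices in this order, K has dimension 2 with simplices:

  0-simplices (4): A, B, D, E
  1-simplices (6): AB, AD, AE, BD, BE, DE
  2-simplices (4): ABD, ABE, ADE, BDE

Hence C_0 ≅ Z^4, C_1 ≅ Z^6, C_2 ≅ Z^4.

Boundary ∂_1: C_1 → C_0 is given by ∂[p,q] = [q] − [p]. For instance
  ∂BD = D − B.
The resulting 4×6 matrix has rank 3, and its Smith normal form has invariant factors (1,1,1).

The boundary map ∂_2: C_2 → C_1 maps a triangle to the signed sum of its edges. For instance
  ∂ABD = BD − AD + AB,
  ∂ADE = DE − AE + AD.
The resulting 6×4 matrix has rank 3, and its Smith normal form has invariant factors (1,1,1).

From H_k ≅ ker(∂_k) / im(∂_{k+1}) we obtain:

  H_0: rank C_0 − rank ∂_1 = 4 − 3 = 1, and the invariant factors of ∂_1 are all 1, so H_0 ≅ Z.
  H_1: rank ker ∂_1 − rank ∂_2 = (6 − 3) − 3 = 0, and the invariant factors of ∂_2 are all 1, so H_1 ≅ 0.
  H_2: rank ker ∂_2 − rank ∂_3 = (4 − 3) − 0 = 1, and there is no ∂_3, so H_2 ≅ Z.

(K is a triangulation of the 2-sphere S^2.)

H_0 ≅ Z,  H_1 = 0,  H_2 ≅ Z.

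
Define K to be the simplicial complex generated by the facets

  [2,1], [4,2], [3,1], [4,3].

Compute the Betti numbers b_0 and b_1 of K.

b_0 = 1, b_1 = 1.

Take the total order 1 < 2 < 3 < 4 on the vertex set. Then K (dimension 1) consists of the simplices:

  0-simplices (4): [1], [2], [3], [4]
  1-simplices (4): [1,2], [1,3], [2,4], [3,4]

giving chain groups C_0 ≅ Z^4, C_1 ≅ Z^4.

∂_1: C_1 → C_0 is given by ∂[p,q] = [q] − [p]. For instance
  ∂[3,4] = [4] − [3].
The resulting 4×4 matrix has rank 3, and its Smith normal form has invariant factors (1,1,1).

Reading off H_k = ker ∂_k / im ∂_{k+1}:

  H_0: rank C_0 − rank ∂_1 = 4 − 3 = 1, and the invariant factors of ∂_1 are all 1, so H_0 ≅ Z.
  H_1: rank ker ∂_1 − rank ∂_2 = (4 − 3) − 0 = 1, and there is no ∂_2, so H_1 ≅ Z.

Hence the Betti numbers are b_0 = 1, b_1 = 1.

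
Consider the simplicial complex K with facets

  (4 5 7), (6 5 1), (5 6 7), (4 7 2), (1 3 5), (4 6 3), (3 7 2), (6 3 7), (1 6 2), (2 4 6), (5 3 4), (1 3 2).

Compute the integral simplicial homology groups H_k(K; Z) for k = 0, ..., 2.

H_0 = Z,  H_1 = Z/2Z,  H_2 = 0.

Order the vertices as 1 < 2 < 3 < 4 < 5 < 6 < 7. Listing each simplex with vertices in this order, K has dimension 2 with simplices:

  0-simplices (7): [1], [2], [3], [4], [5], [6], [7]
  1-simplices (18): [1,2], [1,3], [1,5], [1,6], [2,3], [2,4], [2,6], [2,7], [3,4], [3,5], [3,6], [3,7], [4,5], [4,6], [4,7], [5,6], [5,7], [6,7]
  2-simplices (12): [1,2,3], [1,2,6], [1,3,5], [1,5,6], [2,3,7], [2,4,6], [2,4,7], [3,4,5], [3,4,6], [3,6,7], [4,5,7], [5,6,7]

giving chain groups C_0 ≅ Z^7, C_1 ≅ Z^18, C_2 ≅ Z^12.

Boundary ∂_1: C_1 → C_0 sends each edge [p,q] (with p < q) to q − p. For instance
  ∂[3,5] = [5] − [3].
This gives a 7×18 integer matrix of rank 6; reducing to Smith normal form yields diagonal entries (1,1,1,1,1,1).

∂_2: C_2 → C_1 maps a triangle to the signed sum of its edges. For instance
  ∂[1,5,6] = [5,6] − [1,6] + [1,5],
  ∂[5,6,7] = [6,7] − [5,7] + [5,6].
As a 18×12 matrix over Z this has rank 12, with invariant factors (1,1,1,1,1,1,1,1,1,1,1,2).

Now H_k = ker ∂_k / im ∂_{k+1}, so:

  H_0: rank C_0 − rank ∂_1 = 7 − 6 = 1, and the invariant factors of ∂_1 are all 1, so H_0 ≅ Z.
  H_1: rank ker ∂_1 − rank ∂_2 = (18 − 6) − 12 = 0, and ∂_2 has invariant factor 2 > 1, so H_1 ≅ Z/2Z.
  H_2: rank ker ∂_2 − rank ∂_3 = (12 − 12) − 0 = 0, and there is no ∂_3, so H_2 ≅ 0.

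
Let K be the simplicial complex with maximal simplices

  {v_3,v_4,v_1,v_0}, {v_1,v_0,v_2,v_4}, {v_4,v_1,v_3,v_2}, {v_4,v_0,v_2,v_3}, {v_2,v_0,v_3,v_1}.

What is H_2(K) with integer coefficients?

H_2 = 0.

Fix the vertex order v_0 < v_1 < v_2 < v_3 < v_4 and write every simplex with vertices in increasing order. Then dim K = 3 and the simplices of K are:

  0-simplices (5): [v_0], [v_1], [v_2], [v_3], [v_4]
  1-simplices (10): [v_0,v_1], [v_0,v_2], [v_0,v_3], [v_0,v_4], [v_1,v_2], [v_1,v_3], [v_1,v_4], [v_2,v_3], [v_2,v_4], [v_3,v_4]
  2-simplices (10): [v_0,v_1,v_2], [v_0,v_1,v_3], [v_0,v_1,v_4], [v_0,v_2,v_3], [v_0,v_2,v_4], [v_0,v_3,v_4], [v_1,v_2,v_3], [v_1,v_2,v_4], [v_1,v_3,v_4], [v_2,v_3,v_4]
  3-simplices (5): [v_0,v_1,v_2,v_3], [v_0,v_1,v_2,v_4], [v_0,v_1,v_3,v_4], [v_0,v_2,v_3,v_4], [v_1,v_2,v_3,v_4]

giving chain groups C_0 ≅ Z^5, C_1 ≅ Z^10, C_2 ≅ Z^10, C_3 ≅ Z^5.

Boundary ∂_1: C_1 → C_0 is given by ∂[p,q] = [q] − [p].
The 5×10 boundary matrix has rank 4 and Smith normal form diag(1,1,1,1).

∂_2: C_2 → C_1 acts by ∂[p,q,r] = [q,r] − [p,r] + [p,q]. For instance
  ∂[v_1,v_2,v_4] = [v_2,v_4] − [v_1,v_4] + [v_1,v_2],
  ∂[v_0,v_3,v_4] = [v_3,v_4] − [v_0,v_4] + [v_0,v_3].
The resulting 10×10 matrix has rank 6, and its Smith normal form has invariant factors (1,1,1,1,1,1).

The boundary map ∂_3: C_3 → C_2 sends each 3-simplex σ to the alternating sum Σ_i (−1)^i (σ with its i-th vertex removed). For instance
  ∂[v_0,v_1,v_2,v_3] = [v_1,v_2,v_3] − [v_0,v_2,v_3] + [v_0,v_1,v_3] − [v_0,v_1,v_2],
  ∂[v_0,v_1,v_2,v_4] = [v_1,v_2,v_4] − [v_0,v_2,v_4] + [v_0,v_1,v_4] − [v_0,v_1,v_2].
As a 10×5 matrix over Z this has rank 4, with invariant factors (1,1,1,1).

Computing H_k = (kernel of ∂_k) / (image of ∂_{k+1}):

  H_2: rank ker ∂_2 − rank ∂_3 = (10 − 6) − 4 = 0, and the invariant factors of ∂_3 are all 1, so H_2 ≅ 0.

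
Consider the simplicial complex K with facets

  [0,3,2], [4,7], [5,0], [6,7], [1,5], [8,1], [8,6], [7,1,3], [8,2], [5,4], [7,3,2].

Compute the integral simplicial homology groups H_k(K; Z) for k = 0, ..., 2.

H_0 ≅ Z,  H_1 ≅ Z^4,  H_2 = 0.

Fix the vertex order 0 < 1 < 2 < 3 < 4 < 5 < 6 < 7 < 8 and write every simplex with vertices in increasing order. Then dim K = 2 and the simplices of K are:

  0-simplices (9): [0], [1], [2], [3], [4], [5], [6], [7], [8]
  1-simplices (15): [0,2], [0,3], [0,5], [1,3], [1,5], [1,7], [1,8], [2,3], [2,7], [2,8], [3,7], [4,5], [4,7], [6,7], [6,8]
  2-simplices (3): [0,2,3], [1,3,7], [2,3,7]

so the chain groups are C_0 ≅ Z^9, C_1 ≅ Z^15, C_2 ≅ Z^3.

∂_1: C_1 → C_0 maps an edge to its endpoints' difference, ∂[p,q] = q − p. For instance
  ∂[0,5] = [5] − [0].
The resulting 9×15 matrix has rank 8, and its Smith normal form has invariant factors (1,1,1,1,1,1,1,1).

∂_2: C_2 → C_1 maps a triangle to the signed sum of its edges. For instance
  ∂[2,3,7] = [3,7] − [2,7] + [2,3],
  ∂[1,3,7] = [3,7] − [1,7] + [1,3].
This gives a 15×3 integer matrix of rank 3; reducing to Smith normal form yields diagonal entries (1,1,1).

Computing H_k = (kernel of ∂_k) / (image of ∂_{k+1}):

  H_0: rank C_0 − rank ∂_1 = 9 − 8 = 1, and the invariant factors of ∂_1 are all 1, so H_0 = Z.
  H_1: rank ker ∂_1 − rank ∂_2 = (15 − 8) − 3 = 4, and the invariant factors of ∂_2 are all 1, so H_1 = Z^4.
  H_2: rank ker ∂_2 − rank ∂_3 = (3 − 3) − 0 = 0, and there is no ∂_3, so H_2 = 0.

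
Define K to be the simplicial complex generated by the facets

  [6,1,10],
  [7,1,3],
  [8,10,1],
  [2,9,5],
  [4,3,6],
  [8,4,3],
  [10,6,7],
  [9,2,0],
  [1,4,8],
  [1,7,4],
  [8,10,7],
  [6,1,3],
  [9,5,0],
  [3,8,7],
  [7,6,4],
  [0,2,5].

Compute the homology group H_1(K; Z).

Fix the vertex order 0 < 1 < 2 < 3 < 4 < 5 < 6 < 7 < 8 < 9 < 10 and write every simplex with vertices in increasing order. Then dim K = 2 and the simplices of K are:

  0-simplices (11): [0], [1], [2], [3], [4], [5], [6], [7], [8], [9], [10]
  1-simplices (24): (24 of them)
  2-simplices (16): [0,2,5], [0,2,9], [0,5,9], [1,3,6], [1,3,7], [1,4,7], [1,4,8], [1,6,10], [1,8,10], [2,5,9], [3,4,6], [3,4,8], [3,7,8], [4,6,7], [6,7,10], [7,8,10]

giving chain groups C_0 ≅ Z^11, C_1 ≅ Z^24, C_2 ≅ Z^16.

The boundary map ∂_1: C_1 → C_0 sends each edge [p,q] (with p < q) to q − p. For instance
  ∂[1,3] = [3] − [1].
The resulting 11×24 matrix has rank 9, and its Smith normal form has invariant factors (1,1,1,1,1,1,1,1,1).

Boundary ∂_2: C_2 → C_1 maps a triangle to the signed sum of its edges. For instance
  ∂[1,3,7] = [3,7] − [1,7] + [1,3],
  ∂[0,2,5] = [2,5] − [0,5] + [0,2].
As a 24×16 matrix over Z this has rank 15, with invariant factors (1,1,1,1,1,1,1,1,1,1,1,1,1,1,2).

Computing H_k = (kernel of ∂_k) / (image of ∂_{k+1}):

  H_1: rank ker ∂_1 − rank ∂_2 = (24 − 9) − 15 = 0, and ∂_2 has invariant factor 2 > 1, so H_1 = Z_2.

H_1 ≅ Z_2.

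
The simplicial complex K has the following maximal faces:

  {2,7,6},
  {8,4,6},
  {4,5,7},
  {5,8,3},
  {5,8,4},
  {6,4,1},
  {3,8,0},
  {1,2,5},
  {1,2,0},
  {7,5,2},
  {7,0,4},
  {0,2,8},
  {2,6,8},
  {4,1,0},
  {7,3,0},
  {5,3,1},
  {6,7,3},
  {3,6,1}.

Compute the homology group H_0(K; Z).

H_0 = Z.

K has 9 vertices, 27 edges, 18 triangles.
rank ∂_0 = 0, rank ∂_1 = 8 ⇒ b_0 = 9 − 0 − 8 = 1; all invariant factors of ∂_1 are 1 so no torsion. So H_0 ≅ Z.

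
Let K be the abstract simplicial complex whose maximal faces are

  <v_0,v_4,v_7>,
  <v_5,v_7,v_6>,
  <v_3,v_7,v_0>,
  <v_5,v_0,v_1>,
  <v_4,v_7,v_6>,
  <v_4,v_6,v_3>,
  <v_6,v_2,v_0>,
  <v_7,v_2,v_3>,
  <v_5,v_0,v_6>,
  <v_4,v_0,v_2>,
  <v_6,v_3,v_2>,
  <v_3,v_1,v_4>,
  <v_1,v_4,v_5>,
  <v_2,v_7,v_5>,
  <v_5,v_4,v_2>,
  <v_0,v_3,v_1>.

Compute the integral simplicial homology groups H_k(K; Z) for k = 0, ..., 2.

H_0 = Z,  H_1 = Z^2,  H_2 = Z.

K has 8 vertices, 24 edges, 16 triangles.
rank ∂_0 = 0, rank ∂_1 = 7 ⇒ b_0 = 8 − 0 − 7 = 1; all invariant factors of ∂_1 are 1 so no torsion. So H_0 = Z.
rank ∂_1 = 7, rank ∂_2 = 15 ⇒ b_1 = 24 − 7 − 15 = 2; all invariant factors of ∂_2 are 1 so no torsion. So H_1 = Z^2.
rank ∂_2 = 15, rank ∂_3 = 0 ⇒ b_2 = 16 − 15 − 0 = 1. So H_2 = Z.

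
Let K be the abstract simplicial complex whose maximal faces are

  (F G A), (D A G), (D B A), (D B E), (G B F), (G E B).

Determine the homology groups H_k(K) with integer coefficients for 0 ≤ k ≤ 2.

Fix the vertex order A < B < D < E < F < G and write every simplex with vertices in increasing order. Then dim K = 2 and the simplices of K are:

  0-simplices (6): A, B, D, E, F, G
  1-simplices (12): AB, AD, AF, AG, BD, BE, BF, BG, DE, DG, EG, FG
  2-simplices (6): ABD, ADG, AFG, BDE, BEG, BFG

giving chain groups C_0 ≅ Z^6, C_1 ≅ Z^12, C_2 ≅ Z^6.

∂_1: C_1 → C_0 is given by ∂[p,q] = [q] − [p]. For instance
  ∂BF = F − B.
This gives a 6×12 integer matrix of rank 5; reducing to Smith normal form yields diagonal entries (1,1,1,1,1).

The boundary map ∂_2: C_2 → C_1 sends each 2-simplex [p,q,r] to [q,r] − [p,r] + [p,q]. For instance
  ∂ADG = DG − AG + AD,
  ∂BDE = DE − BE + BD.
The resulting 12×6 matrix has rank 6, and its Smith normal form has invariant factors (1,1,1,1,1,1).

From H_k ≅ ker(∂_k) / im(∂_{k+1}) we obtain:

  H_0: rank C_0 − rank ∂_1 = 6 − 5 = 1, and the invariant factors of ∂_1 are all 1, so H_0 = Z.
  H_1: rank ker ∂_1 − rank ∂_2 = (12 − 5) − 6 = 1, and the invariant factors of ∂_2 are all 1, so H_1 = Z.
  H_2: rank ker ∂_2 − rank ∂_3 = (6 − 6) − 0 = 0, and there is no ∂_3, so H_2 = 0.

(K is a triangulation of the cylinder S^1 x I.)

H_0 ≅ Z,  H_1 ≅ Z,  H_2 = 0.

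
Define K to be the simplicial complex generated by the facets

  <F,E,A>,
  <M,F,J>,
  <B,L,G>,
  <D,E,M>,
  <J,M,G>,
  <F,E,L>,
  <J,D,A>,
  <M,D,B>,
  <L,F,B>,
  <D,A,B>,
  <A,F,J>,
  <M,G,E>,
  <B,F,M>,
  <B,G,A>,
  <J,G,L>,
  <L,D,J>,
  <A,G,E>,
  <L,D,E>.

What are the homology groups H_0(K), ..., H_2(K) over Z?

H_0 ≅ Z,  H_1 ≅ Z^2,  H_2 ≅ Z.

Fix the vertex order A < B < D < E < F < G < J < L < M and write every simplex with vertices in increasing order. Then dim K = 2 and the simplices of K are:

  0-simplices (9): A, B, D, E, F, G, J, L, M
  1-simplices (27): AB, AD, AE, AF, AG, AJ, BD, BF, BG, BL, BM, DE, DJ, DL, DM, EF, EG, EL, EM, FJ, FL, FM, GJ, GL, GM, JL, JM
  2-simplices (18): ABD, ABG, ADJ, AEF, AEG, AFJ, BDM, BFL, BFM, BGL, DEL, DEM, DJL, EFL, EGM, FJM, GJL, GJM

Hence C_0 ≅ Z^9, C_1 ≅ Z^27, C_2 ≅ Z^18.

∂_1: C_1 → C_0 is given by ∂[p,q] = [q] − [p]. For instance
  ∂JM = M − J.
The resulting 9×27 matrix has rank 8, and its Smith normal form has invariant factors (1,1,1,1,1,1,1,1).

Boundary ∂_2: C_2 → C_1 acts by ∂[p,q,r] = [q,r] − [p,r] + [p,q]. For instance
  ∂BDM = DM − BM + BD,
  ∂ABD = BD − AD + AB.
This gives a 27×18 integer matrix of rank 17; reducing to Smith normal form yields diagonal entries (1,1,1,1,1,1,1,1,1,1,1,1,1,1,1,1,1).

Now H_k = ker ∂_k / im ∂_{k+1}, so:

  H_0: rank C_0 − rank ∂_1 = 9 − 8 = 1, and the invariant factors of ∂_1 are all 1, so H_0 ≅ Z.
  H_1: rank ker ∂_1 − rank ∂_2 = (27 − 8) − 17 = 2, and the invariant factors of ∂_2 are all 1, so H_1 ≅ Z^2.
  H_2: rank ker ∂_2 − rank ∂_3 = (18 − 17) − 0 = 1, and there is no ∂_3, so H_2 ≅ Z.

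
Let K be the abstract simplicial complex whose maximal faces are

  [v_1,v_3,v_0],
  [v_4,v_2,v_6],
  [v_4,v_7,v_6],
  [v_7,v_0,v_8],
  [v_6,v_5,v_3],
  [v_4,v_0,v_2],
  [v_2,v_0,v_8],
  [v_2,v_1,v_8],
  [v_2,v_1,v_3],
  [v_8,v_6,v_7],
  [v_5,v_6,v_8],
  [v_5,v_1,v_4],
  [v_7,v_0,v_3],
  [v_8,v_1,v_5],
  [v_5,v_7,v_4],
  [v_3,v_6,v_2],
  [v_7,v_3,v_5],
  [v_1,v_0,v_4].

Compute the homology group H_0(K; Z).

H_0 ≅ Z.

We work with the vertex ordering v_0 < v_1 < v_2 < v_3 < v_4 < v_5 < v_6 < v_7 < v_8. The simplices of K, each written with vertices in increasing order, are:

  0-simplices (9): [v_0], [v_1], [v_2], [v_3], [v_4], [v_5], [v_6], [v_7], [v_8]
  1-simplices (27): (27 of them)
  2-simplices (18): (18 of them)

so the chain groups are C_0 ≅ Z^9, C_1 ≅ Z^27, C_2 ≅ Z^18.

Boundary ∂_1: C_1 → C_0 sends each edge [p,q] (with p < q) to q − p.
This gives a 9×27 integer matrix of rank 8; reducing to Smith normal form yields diagonal entries (1,1,1,1,1,1,1,1).

The boundary map ∂_2: C_2 → C_1 maps a triangle to the signed sum of its edges. For instance
  ∂[v_0,v_2,v_8] = [v_2,v_8] − [v_0,v_8] + [v_0,v_2],
  ∂[v_0,v_1,v_4] = [v_1,v_4] − [v_0,v_4] + [v_0,v_1].
The resulting 27×18 matrix has rank 18, and its Smith normal form has invariant factors (1,1,1,1,1,1,1,1,1,1,1,1,1,1,1,1,1,2).

Computing H_k = (kernel of ∂_k) / (image of ∂_{k+1}):

  H_0: rank C_0 − rank ∂_1 = 9 − 8 = 1, and the invariant factors of ∂_1 are all 1, so H_0 = Z.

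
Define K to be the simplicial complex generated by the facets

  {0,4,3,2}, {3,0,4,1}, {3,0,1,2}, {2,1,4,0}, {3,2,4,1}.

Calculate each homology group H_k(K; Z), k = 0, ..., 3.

H_0 = Z,  H_1 = 0,  H_2 = 0,  H_3 = Z.

Fix the vertex order 0 < 1 < 2 < 3 < 4 and write every simplex with vertices in increasing order. Then dim K = 3 and the simplices of K are:

  0-simplices (5): [0], [1], [2], [3], [4]
  1-simplices (10): [0,1], [0,2], [0,3], [0,4], [1,2], [1,3], [1,4], [2,3], [2,4], [3,4]
  2-simplices (10): [0,1,2], [0,1,3], [0,1,4], [0,2,3], [0,2,4], [0,3,4], [1,2,3], [1,2,4], [1,3,4], [2,3,4]
  3-simplices (5): [0,1,2,3], [0,1,2,4], [0,1,3,4], [0,2,3,4], [1,2,3,4]

Hence C_0 ≅ Z^5, C_1 ≅ Z^10, C_2 ≅ Z^10, C_3 ≅ Z^5.

∂_1: C_1 → C_0 sends each edge [p,q] (with p < q) to q − p.
The resulting 5×10 matrix has rank 4, and its Smith normal form has invariant factors (1,1,1,1).

∂_2: C_2 → C_1 acts by ∂[p,q,r] = [q,r] − [p,r] + [p,q]. For instance
  ∂[0,3,4] = [3,4] − [0,4] + [0,3],
  ∂[0,2,4] = [2,4] − [0,4] + [0,2].
This gives a 10×10 integer matrix of rank 6; reducing to Smith normal form yields diagonal entries (1,1,1,1,1,1).

Boundary ∂_3: C_3 → C_2 sends each 3-simplex σ to the alternating sum Σ_i (−1)^i (σ with its i-th vertex removed). For instance
  ∂[0,2,3,4] = [2,3,4] − [0,3,4] + [0,2,4] − [0,2,3],
  ∂[0,1,3,4] = [1,3,4] − [0,3,4] + [0,1,4] − [0,1,3].
This gives a 10×5 integer matrix of rank 4; reducing to Smith normal form yields diagonal entries (1,1,1,1).

Reading off H_k = ker ∂_k / im ∂_{k+1}:

  H_0: rank C_0 − rank ∂_1 = 5 − 4 = 1, and the invariant factors of ∂_1 are all 1, so H_0 ≅ Z.
  H_1: rank ker ∂_1 − rank ∂_2 = (10 − 4) − 6 = 0, and the invariant factors of ∂_2 are all 1, so H_1 ≅ 0.
  H_2: rank ker ∂_2 − rank ∂_3 = (10 − 6) − 4 = 0, and the invariant factors of ∂_3 are all 1, so H_2 ≅ 0.
  H_3: rank ker ∂_3 − rank ∂_4 = (5 − 4) − 0 = 1, and there is no ∂_4, so H_3 ≅ Z.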